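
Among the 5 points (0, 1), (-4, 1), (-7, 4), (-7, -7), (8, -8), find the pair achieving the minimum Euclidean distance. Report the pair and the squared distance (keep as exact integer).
Pair = ((0, 1), (-4, 1)); squared distance = 16

Compute all C(5, 2) = 10 pairwise squared distances (x_i − x_j)² + (y_i − y_j)². The minimum is 16, attained by the pair ((0, 1), (-4, 1)).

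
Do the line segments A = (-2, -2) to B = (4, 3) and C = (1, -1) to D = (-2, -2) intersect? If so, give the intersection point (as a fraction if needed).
Yes; intersection at (-2, -2) (t = 0 on AB, s = 1 on CD)

Parametrize AB as A + t(B − A) = (-2 + 6 t, -2 + 5 t) and CD as C + s(D − C) = (1 + -3 s, -1 + -1 s). Solve the linear system for (t, s). Determinant = -9 ≠ 0, so a unique intersection of the containing lines exists. Solution: t = 0, s = 1 — both in [0, 1], so the segments cross. Intersection point: (-2, -2).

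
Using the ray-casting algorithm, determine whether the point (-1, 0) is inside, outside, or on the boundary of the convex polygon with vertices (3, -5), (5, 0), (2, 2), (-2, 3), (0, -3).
The point (-1, 0) lies on the polygon boundary

Boundary check: the query satisfies the collinearity and bounding-box conditions for some polygon edge, so it lies exactly on the boundary.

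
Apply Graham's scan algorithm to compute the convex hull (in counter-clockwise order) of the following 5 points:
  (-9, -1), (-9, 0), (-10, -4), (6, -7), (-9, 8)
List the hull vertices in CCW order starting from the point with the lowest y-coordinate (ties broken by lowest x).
Hull (CCW) = [(6, -7), (-9, 8), (-10, -4)]

Graham scan procedure:
  1. Find the pivot p₀ = point with lowest y (tie → lowest x): (6, -7).
  2. Sort the remaining points by polar angle around p₀.
  3. Walk through sorted points, maintaining a stack; pop the top while the last three entries make a non-left turn (cross product ≤ 0).
  4. Final stack is the convex hull in CCW order: (6, -7), (-9, 8), (-10, -4).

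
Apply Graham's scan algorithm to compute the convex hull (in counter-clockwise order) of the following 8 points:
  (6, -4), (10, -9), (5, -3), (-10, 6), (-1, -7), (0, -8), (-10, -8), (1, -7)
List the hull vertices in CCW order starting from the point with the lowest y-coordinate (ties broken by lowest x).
Hull (CCW) = [(10, -9), (6, -4), (5, -3), (-10, 6), (-10, -8)]

Graham scan procedure:
  1. Find the pivot p₀ = point with lowest y (tie → lowest x): (10, -9).
  2. Sort the remaining points by polar angle around p₀.
  3. Walk through sorted points, maintaining a stack; pop the top while the last three entries make a non-left turn (cross product ≤ 0).
  4. Final stack is the convex hull in CCW order: (10, -9), (6, -4), (5, -3), (-10, 6), (-10, -8).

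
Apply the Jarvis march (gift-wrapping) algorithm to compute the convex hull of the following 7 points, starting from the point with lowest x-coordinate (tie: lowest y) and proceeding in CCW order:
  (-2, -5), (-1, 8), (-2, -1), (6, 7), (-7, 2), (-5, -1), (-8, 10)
Hull (CCW) = [(-8, 10), (-7, 2), (-5, -1), (-2, -5), (6, 7)]

Jarvis march: at each step, from the current hull vertex p, select the next vertex q as the point such that every other point lies strictly to the left of (or on) the directed line p → q. (Equivalently: for every other point r, the cross product (q − p) × (r − p) ≥ 0.)
Starting point (lowest x, tie lowest y): (-8, 10). Wrap until returning to start. Resulting hull: (-8, 10), (-7, 2), (-5, -1), (-2, -5), (6, 7).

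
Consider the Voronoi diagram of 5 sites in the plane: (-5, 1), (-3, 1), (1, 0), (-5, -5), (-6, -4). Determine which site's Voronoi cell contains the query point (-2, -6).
Nearest site = (-5, -5)

The Voronoi cell of site s contains exactly those query points closer to s than to any other site. Compute squared distances from q = (-2, -6) to each site:
  (-5 − -2)² + (-5 − -6)² = 10
  (-6 − -2)² + (-4 − -6)² = 20
  (1 − -2)² + (0 − -6)² = 45
  (-3 − -2)² + (1 − -6)² = 50
  (-5 − -2)² + (1 − -6)² = 58
Minimum is attained by (-5, -5), so q lies in its Voronoi cell.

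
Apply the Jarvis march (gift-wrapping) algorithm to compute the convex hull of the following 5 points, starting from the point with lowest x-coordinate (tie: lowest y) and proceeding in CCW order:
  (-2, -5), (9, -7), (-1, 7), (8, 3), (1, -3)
Hull (CCW) = [(-2, -5), (9, -7), (8, 3), (-1, 7)]

Jarvis march: at each step, from the current hull vertex p, select the next vertex q as the point such that every other point lies strictly to the left of (or on) the directed line p → q. (Equivalently: for every other point r, the cross product (q − p) × (r − p) ≥ 0.)
Starting point (lowest x, tie lowest y): (-2, -5). Wrap until returning to start. Resulting hull: (-2, -5), (9, -7), (8, 3), (-1, 7).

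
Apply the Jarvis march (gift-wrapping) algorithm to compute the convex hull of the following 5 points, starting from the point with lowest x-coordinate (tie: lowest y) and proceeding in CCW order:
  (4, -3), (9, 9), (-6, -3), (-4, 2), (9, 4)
Hull (CCW) = [(-6, -3), (4, -3), (9, 4), (9, 9), (-4, 2)]

Jarvis march: at each step, from the current hull vertex p, select the next vertex q as the point such that every other point lies strictly to the left of (or on) the directed line p → q. (Equivalently: for every other point r, the cross product (q − p) × (r − p) ≥ 0.)
Starting point (lowest x, tie lowest y): (-6, -3). Wrap until returning to start. Resulting hull: (-6, -3), (4, -3), (9, 4), (9, 9), (-4, 2).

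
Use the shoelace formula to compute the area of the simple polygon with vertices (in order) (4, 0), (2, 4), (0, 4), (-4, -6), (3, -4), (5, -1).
Area = 95/2

Shoelace formula: Area = (1/2) |Σ_i (x_i · y_{i+1} − x_{i+1} · y_i)| (indices mod n). Compute each cross term:
  (4)(4) − (2)(0) = 16
  (2)(4) − (0)(4) = 8
  (0)(-6) − (-4)(4) = 16
  (-4)(-4) − (3)(-6) = 34
  (3)(-1) − (5)(-4) = 17
  (5)(0) − (4)(-1) = 4
Sum = 95, so (signed) Area = 95/2 = 95/2, |Area| = 95/2.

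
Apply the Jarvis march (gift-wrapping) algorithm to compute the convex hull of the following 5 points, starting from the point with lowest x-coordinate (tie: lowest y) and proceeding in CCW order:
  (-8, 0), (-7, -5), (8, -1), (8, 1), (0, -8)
Hull (CCW) = [(-8, 0), (-7, -5), (0, -8), (8, -1), (8, 1)]

Jarvis march: at each step, from the current hull vertex p, select the next vertex q as the point such that every other point lies strictly to the left of (or on) the directed line p → q. (Equivalently: for every other point r, the cross product (q − p) × (r − p) ≥ 0.)
Starting point (lowest x, tie lowest y): (-8, 0). Wrap until returning to start. Resulting hull: (-8, 0), (-7, -5), (0, -8), (8, -1), (8, 1).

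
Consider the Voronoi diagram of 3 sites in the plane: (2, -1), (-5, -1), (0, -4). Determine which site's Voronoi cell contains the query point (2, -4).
Nearest site = (0, -4)

The Voronoi cell of site s contains exactly those query points closer to s than to any other site. Compute squared distances from q = (2, -4) to each site:
  (0 − 2)² + (-4 − -4)² = 4
  (2 − 2)² + (-1 − -4)² = 9
  (-5 − 2)² + (-1 − -4)² = 58
Minimum is attained by (0, -4), so q lies in its Voronoi cell.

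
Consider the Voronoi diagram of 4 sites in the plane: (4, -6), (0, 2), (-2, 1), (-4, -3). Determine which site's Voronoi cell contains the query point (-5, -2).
Nearest site = (-4, -3)

The Voronoi cell of site s contains exactly those query points closer to s than to any other site. Compute squared distances from q = (-5, -2) to each site:
  (-4 − -5)² + (-3 − -2)² = 2
  (-2 − -5)² + (1 − -2)² = 18
  (0 − -5)² + (2 − -2)² = 41
  (4 − -5)² + (-6 − -2)² = 97
Minimum is attained by (-4, -3), so q lies in its Voronoi cell.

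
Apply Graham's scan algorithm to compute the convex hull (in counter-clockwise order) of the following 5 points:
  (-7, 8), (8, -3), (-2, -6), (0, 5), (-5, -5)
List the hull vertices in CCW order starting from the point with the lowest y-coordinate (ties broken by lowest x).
Hull (CCW) = [(-2, -6), (8, -3), (0, 5), (-7, 8), (-5, -5)]

Graham scan procedure:
  1. Find the pivot p₀ = point with lowest y (tie → lowest x): (-2, -6).
  2. Sort the remaining points by polar angle around p₀.
  3. Walk through sorted points, maintaining a stack; pop the top while the last three entries make a non-left turn (cross product ≤ 0).
  4. Final stack is the convex hull in CCW order: (-2, -6), (8, -3), (0, 5), (-7, 8), (-5, -5).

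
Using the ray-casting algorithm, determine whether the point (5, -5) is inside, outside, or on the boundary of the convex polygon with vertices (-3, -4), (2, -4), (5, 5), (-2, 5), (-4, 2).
The point (5, -5) lies strictly outside the polygon

Cast a horizontal ray to the right from the query point and count how many polygon edges it crosses (each edge strictly once or zero times, handled with the usual half-open convention). 
Parity of crossings → even ⇒ outside.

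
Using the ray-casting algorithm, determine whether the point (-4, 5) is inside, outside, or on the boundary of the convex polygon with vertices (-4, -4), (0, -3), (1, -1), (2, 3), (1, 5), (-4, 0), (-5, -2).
The point (-4, 5) lies strictly outside the polygon

Cast a horizontal ray to the right from the query point and count how many polygon edges it crosses (each edge strictly once or zero times, handled with the usual half-open convention). 
Parity of crossings → even ⇒ outside.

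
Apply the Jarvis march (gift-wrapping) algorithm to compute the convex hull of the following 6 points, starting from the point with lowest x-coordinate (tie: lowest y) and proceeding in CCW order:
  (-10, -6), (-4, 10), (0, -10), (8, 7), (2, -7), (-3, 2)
Hull (CCW) = [(-10, -6), (0, -10), (2, -7), (8, 7), (-4, 10)]

Jarvis march: at each step, from the current hull vertex p, select the next vertex q as the point such that every other point lies strictly to the left of (or on) the directed line p → q. (Equivalently: for every other point r, the cross product (q − p) × (r − p) ≥ 0.)
Starting point (lowest x, tie lowest y): (-10, -6). Wrap until returning to start. Resulting hull: (-10, -6), (0, -10), (2, -7), (8, 7), (-4, 10).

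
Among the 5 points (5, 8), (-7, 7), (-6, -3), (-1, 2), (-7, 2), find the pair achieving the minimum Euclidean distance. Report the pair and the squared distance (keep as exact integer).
Pair = ((-7, 7), (-7, 2)); squared distance = 25

Compute all C(5, 2) = 10 pairwise squared distances (x_i − x_j)² + (y_i − y_j)². The minimum is 25, attained by the pair ((-7, 7), (-7, 2)).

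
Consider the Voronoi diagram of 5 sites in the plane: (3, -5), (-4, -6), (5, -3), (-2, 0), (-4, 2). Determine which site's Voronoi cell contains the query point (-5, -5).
Nearest site = (-4, -6)

The Voronoi cell of site s contains exactly those query points closer to s than to any other site. Compute squared distances from q = (-5, -5) to each site:
  (-4 − -5)² + (-6 − -5)² = 2
  (-2 − -5)² + (0 − -5)² = 34
  (-4 − -5)² + (2 − -5)² = 50
  (3 − -5)² + (-5 − -5)² = 64
  (5 − -5)² + (-3 − -5)² = 104
Minimum is attained by (-4, -6), so q lies in its Voronoi cell.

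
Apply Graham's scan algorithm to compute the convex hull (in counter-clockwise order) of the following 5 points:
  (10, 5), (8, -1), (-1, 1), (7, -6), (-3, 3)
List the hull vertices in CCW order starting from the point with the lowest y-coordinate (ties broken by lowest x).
Hull (CCW) = [(7, -6), (10, 5), (-3, 3), (-1, 1)]

Graham scan procedure:
  1. Find the pivot p₀ = point with lowest y (tie → lowest x): (7, -6).
  2. Sort the remaining points by polar angle around p₀.
  3. Walk through sorted points, maintaining a stack; pop the top while the last three entries make a non-left turn (cross product ≤ 0).
  4. Final stack is the convex hull in CCW order: (7, -6), (10, 5), (-3, 3), (-1, 1).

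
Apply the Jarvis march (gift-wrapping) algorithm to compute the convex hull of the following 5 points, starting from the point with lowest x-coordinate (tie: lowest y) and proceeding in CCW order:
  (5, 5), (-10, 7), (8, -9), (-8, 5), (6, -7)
Hull (CCW) = [(-10, 7), (-8, 5), (8, -9), (5, 5)]

Jarvis march: at each step, from the current hull vertex p, select the next vertex q as the point such that every other point lies strictly to the left of (or on) the directed line p → q. (Equivalently: for every other point r, the cross product (q − p) × (r − p) ≥ 0.)
Starting point (lowest x, tie lowest y): (-10, 7). Wrap until returning to start. Resulting hull: (-10, 7), (-8, 5), (8, -9), (5, 5).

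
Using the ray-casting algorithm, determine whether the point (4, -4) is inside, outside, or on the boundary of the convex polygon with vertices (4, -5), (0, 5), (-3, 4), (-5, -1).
The point (4, -4) lies strictly outside the polygon

Cast a horizontal ray to the right from the query point and count how many polygon edges it crosses (each edge strictly once or zero times, handled with the usual half-open convention). 
Parity of crossings → even ⇒ outside.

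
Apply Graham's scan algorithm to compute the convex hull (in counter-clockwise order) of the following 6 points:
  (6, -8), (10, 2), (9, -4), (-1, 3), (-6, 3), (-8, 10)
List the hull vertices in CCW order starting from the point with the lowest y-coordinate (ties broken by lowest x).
Hull (CCW) = [(6, -8), (9, -4), (10, 2), (-8, 10), (-6, 3)]

Graham scan procedure:
  1. Find the pivot p₀ = point with lowest y (tie → lowest x): (6, -8).
  2. Sort the remaining points by polar angle around p₀.
  3. Walk through sorted points, maintaining a stack; pop the top while the last three entries make a non-left turn (cross product ≤ 0).
  4. Final stack is the convex hull in CCW order: (6, -8), (9, -4), (10, 2), (-8, 10), (-6, 3).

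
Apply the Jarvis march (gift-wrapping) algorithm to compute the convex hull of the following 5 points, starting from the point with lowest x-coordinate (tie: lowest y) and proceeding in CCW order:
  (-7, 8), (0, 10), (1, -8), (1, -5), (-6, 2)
Hull (CCW) = [(-7, 8), (-6, 2), (1, -8), (1, -5), (0, 10)]

Jarvis march: at each step, from the current hull vertex p, select the next vertex q as the point such that every other point lies strictly to the left of (or on) the directed line p → q. (Equivalently: for every other point r, the cross product (q − p) × (r − p) ≥ 0.)
Starting point (lowest x, tie lowest y): (-7, 8). Wrap until returning to start. Resulting hull: (-7, 8), (-6, 2), (1, -8), (1, -5), (0, 10).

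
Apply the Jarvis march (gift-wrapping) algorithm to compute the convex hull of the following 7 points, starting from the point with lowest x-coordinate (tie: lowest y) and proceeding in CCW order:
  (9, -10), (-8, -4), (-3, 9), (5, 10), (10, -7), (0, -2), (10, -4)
Hull (CCW) = [(-8, -4), (9, -10), (10, -7), (10, -4), (5, 10), (-3, 9)]

Jarvis march: at each step, from the current hull vertex p, select the next vertex q as the point such that every other point lies strictly to the left of (or on) the directed line p → q. (Equivalently: for every other point r, the cross product (q − p) × (r − p) ≥ 0.)
Starting point (lowest x, tie lowest y): (-8, -4). Wrap until returning to start. Resulting hull: (-8, -4), (9, -10), (10, -7), (10, -4), (5, 10), (-3, 9).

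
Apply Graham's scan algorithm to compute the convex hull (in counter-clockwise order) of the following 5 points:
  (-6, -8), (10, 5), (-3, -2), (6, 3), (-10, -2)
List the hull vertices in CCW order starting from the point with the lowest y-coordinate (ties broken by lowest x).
Hull (CCW) = [(-6, -8), (10, 5), (-10, -2)]

Graham scan procedure:
  1. Find the pivot p₀ = point with lowest y (tie → lowest x): (-6, -8).
  2. Sort the remaining points by polar angle around p₀.
  3. Walk through sorted points, maintaining a stack; pop the top while the last three entries make a non-left turn (cross product ≤ 0).
  4. Final stack is the convex hull in CCW order: (-6, -8), (10, 5), (-10, -2).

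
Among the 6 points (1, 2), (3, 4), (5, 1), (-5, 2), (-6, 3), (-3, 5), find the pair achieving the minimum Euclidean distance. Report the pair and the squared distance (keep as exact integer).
Pair = ((-5, 2), (-6, 3)); squared distance = 2

Compute all C(6, 2) = 15 pairwise squared distances (x_i − x_j)² + (y_i − y_j)². The minimum is 2, attained by the pair ((-5, 2), (-6, 3)).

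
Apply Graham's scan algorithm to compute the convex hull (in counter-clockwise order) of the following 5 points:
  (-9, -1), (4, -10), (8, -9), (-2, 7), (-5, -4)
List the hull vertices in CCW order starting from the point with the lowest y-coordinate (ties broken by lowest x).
Hull (CCW) = [(4, -10), (8, -9), (-2, 7), (-9, -1), (-5, -4)]

Graham scan procedure:
  1. Find the pivot p₀ = point with lowest y (tie → lowest x): (4, -10).
  2. Sort the remaining points by polar angle around p₀.
  3. Walk through sorted points, maintaining a stack; pop the top while the last three entries make a non-left turn (cross product ≤ 0).
  4. Final stack is the convex hull in CCW order: (4, -10), (8, -9), (-2, 7), (-9, -1), (-5, -4).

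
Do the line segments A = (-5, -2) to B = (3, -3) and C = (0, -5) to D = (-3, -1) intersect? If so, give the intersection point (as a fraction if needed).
Yes; intersection at (-57/29, -69/29) (t = 11/29 on AB, s = 19/29 on CD)

Parametrize AB as A + t(B − A) = (-5 + 8 t, -2 + -1 t) and CD as C + s(D − C) = (0 + -3 s, -5 + 4 s). Solve the linear system for (t, s). Determinant = -29 ≠ 0, so a unique intersection of the containing lines exists. Solution: t = 11/29, s = 19/29 — both in [0, 1], so the segments cross. Intersection point: (-57/29, -69/29).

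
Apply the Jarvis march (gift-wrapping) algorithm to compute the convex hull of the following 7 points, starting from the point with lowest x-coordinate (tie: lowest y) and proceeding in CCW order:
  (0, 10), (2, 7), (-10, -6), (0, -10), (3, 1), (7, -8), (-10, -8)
Hull (CCW) = [(-10, -8), (0, -10), (7, -8), (2, 7), (0, 10), (-10, -6)]

Jarvis march: at each step, from the current hull vertex p, select the next vertex q as the point such that every other point lies strictly to the left of (or on) the directed line p → q. (Equivalently: for every other point r, the cross product (q − p) × (r − p) ≥ 0.)
Starting point (lowest x, tie lowest y): (-10, -8). Wrap until returning to start. Resulting hull: (-10, -8), (0, -10), (7, -8), (2, 7), (0, 10), (-10, -6).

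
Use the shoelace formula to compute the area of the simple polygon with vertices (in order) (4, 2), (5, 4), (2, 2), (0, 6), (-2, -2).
Area = 18

Shoelace formula: Area = (1/2) |Σ_i (x_i · y_{i+1} − x_{i+1} · y_i)| (indices mod n). Compute each cross term:
  (4)(4) − (5)(2) = 6
  (5)(2) − (2)(4) = 2
  (2)(6) − (0)(2) = 12
  (0)(-2) − (-2)(6) = 12
  (-2)(2) − (4)(-2) = 4
Sum = 36, so (signed) Area = 36/2 = 18, |Area| = 18.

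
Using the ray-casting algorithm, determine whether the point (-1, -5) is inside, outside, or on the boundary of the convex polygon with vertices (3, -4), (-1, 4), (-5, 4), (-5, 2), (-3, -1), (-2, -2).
The point (-1, -5) lies strictly outside the polygon

Cast a horizontal ray to the right from the query point and count how many polygon edges it crosses (each edge strictly once or zero times, handled with the usual half-open convention). 
Parity of crossings → even ⇒ outside.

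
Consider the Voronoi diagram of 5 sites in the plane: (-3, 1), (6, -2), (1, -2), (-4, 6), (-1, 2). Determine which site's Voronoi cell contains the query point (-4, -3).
Nearest site = (-3, 1)

The Voronoi cell of site s contains exactly those query points closer to s than to any other site. Compute squared distances from q = (-4, -3) to each site:
  (-3 − -4)² + (1 − -3)² = 17
  (1 − -4)² + (-2 − -3)² = 26
  (-1 − -4)² + (2 − -3)² = 34
  (-4 − -4)² + (6 − -3)² = 81
  (6 − -4)² + (-2 − -3)² = 101
Minimum is attained by (-3, 1), so q lies in its Voronoi cell.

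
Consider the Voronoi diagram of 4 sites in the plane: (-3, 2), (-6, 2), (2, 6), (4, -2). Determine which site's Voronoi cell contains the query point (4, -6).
Nearest site = (4, -2)

The Voronoi cell of site s contains exactly those query points closer to s than to any other site. Compute squared distances from q = (4, -6) to each site:
  (4 − 4)² + (-2 − -6)² = 16
  (-3 − 4)² + (2 − -6)² = 113
  (2 − 4)² + (6 − -6)² = 148
  (-6 − 4)² + (2 − -6)² = 164
Minimum is attained by (4, -2), so q lies in its Voronoi cell.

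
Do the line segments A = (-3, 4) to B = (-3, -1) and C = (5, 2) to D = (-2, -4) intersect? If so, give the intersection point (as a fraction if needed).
No (intersection of containing lines falls outside at least one segment)

Parametrize and solve: t = 62/35, s = 8/7. At least one of these is outside [0, 1], so the segments do not intersect.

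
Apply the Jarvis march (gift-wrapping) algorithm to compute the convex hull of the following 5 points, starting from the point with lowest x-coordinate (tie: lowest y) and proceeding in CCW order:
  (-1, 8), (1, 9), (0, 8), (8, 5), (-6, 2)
Hull (CCW) = [(-6, 2), (8, 5), (1, 9), (-1, 8)]

Jarvis march: at each step, from the current hull vertex p, select the next vertex q as the point such that every other point lies strictly to the left of (or on) the directed line p → q. (Equivalently: for every other point r, the cross product (q − p) × (r − p) ≥ 0.)
Starting point (lowest x, tie lowest y): (-6, 2). Wrap until returning to start. Resulting hull: (-6, 2), (8, 5), (1, 9), (-1, 8).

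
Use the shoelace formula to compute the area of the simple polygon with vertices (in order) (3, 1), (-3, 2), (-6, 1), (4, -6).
Area = 36

Shoelace formula: Area = (1/2) |Σ_i (x_i · y_{i+1} − x_{i+1} · y_i)| (indices mod n). Compute each cross term:
  (3)(2) − (-3)(1) = 9
  (-3)(1) − (-6)(2) = 9
  (-6)(-6) − (4)(1) = 32
  (4)(1) − (3)(-6) = 22
Sum = 72, so (signed) Area = 72/2 = 36, |Area| = 36.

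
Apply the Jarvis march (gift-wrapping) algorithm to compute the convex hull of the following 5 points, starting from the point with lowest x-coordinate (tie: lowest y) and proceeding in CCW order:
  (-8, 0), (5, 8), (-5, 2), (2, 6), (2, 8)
Hull (CCW) = [(-8, 0), (2, 6), (5, 8), (2, 8)]

Jarvis march: at each step, from the current hull vertex p, select the next vertex q as the point such that every other point lies strictly to the left of (or on) the directed line p → q. (Equivalently: for every other point r, the cross product (q − p) × (r − p) ≥ 0.)
Starting point (lowest x, tie lowest y): (-8, 0). Wrap until returning to start. Resulting hull: (-8, 0), (2, 6), (5, 8), (2, 8).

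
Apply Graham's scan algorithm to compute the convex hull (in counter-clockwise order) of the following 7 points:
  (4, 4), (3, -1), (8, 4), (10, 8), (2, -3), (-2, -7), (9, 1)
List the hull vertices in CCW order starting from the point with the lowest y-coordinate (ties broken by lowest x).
Hull (CCW) = [(-2, -7), (9, 1), (10, 8), (4, 4)]

Graham scan procedure:
  1. Find the pivot p₀ = point with lowest y (tie → lowest x): (-2, -7).
  2. Sort the remaining points by polar angle around p₀.
  3. Walk through sorted points, maintaining a stack; pop the top while the last three entries make a non-left turn (cross product ≤ 0).
  4. Final stack is the convex hull in CCW order: (-2, -7), (9, 1), (10, 8), (4, 4).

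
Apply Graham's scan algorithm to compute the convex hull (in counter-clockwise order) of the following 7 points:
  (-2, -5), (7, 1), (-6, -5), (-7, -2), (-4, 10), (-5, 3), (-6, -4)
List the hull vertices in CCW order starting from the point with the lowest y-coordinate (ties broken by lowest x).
Hull (CCW) = [(-6, -5), (-2, -5), (7, 1), (-4, 10), (-7, -2)]

Graham scan procedure:
  1. Find the pivot p₀ = point with lowest y (tie → lowest x): (-6, -5).
  2. Sort the remaining points by polar angle around p₀.
  3. Walk through sorted points, maintaining a stack; pop the top while the last three entries make a non-left turn (cross product ≤ 0).
  4. Final stack is the convex hull in CCW order: (-6, -5), (-2, -5), (7, 1), (-4, 10), (-7, -2).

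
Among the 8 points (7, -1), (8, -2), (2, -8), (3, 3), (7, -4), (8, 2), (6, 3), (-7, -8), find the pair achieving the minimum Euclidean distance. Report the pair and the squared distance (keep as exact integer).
Pair = ((7, -1), (8, -2)); squared distance = 2

Compute all C(8, 2) = 28 pairwise squared distances (x_i − x_j)² + (y_i − y_j)². The minimum is 2, attained by the pair ((7, -1), (8, -2)).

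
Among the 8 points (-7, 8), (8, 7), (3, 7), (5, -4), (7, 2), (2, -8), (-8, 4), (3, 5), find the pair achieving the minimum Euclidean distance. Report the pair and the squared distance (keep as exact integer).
Pair = ((3, 7), (3, 5)); squared distance = 4

Compute all C(8, 2) = 28 pairwise squared distances (x_i − x_j)² + (y_i − y_j)². The minimum is 4, attained by the pair ((3, 7), (3, 5)).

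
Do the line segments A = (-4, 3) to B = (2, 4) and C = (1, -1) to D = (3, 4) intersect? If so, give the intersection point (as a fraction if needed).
No (intersection of containing lines falls outside at least one segment)

Parametrize and solve: t = 33/28, s = 29/28. At least one of these is outside [0, 1], so the segments do not intersect.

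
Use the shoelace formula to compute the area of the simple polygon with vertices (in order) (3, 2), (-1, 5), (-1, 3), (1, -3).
Area = 15

Shoelace formula: Area = (1/2) |Σ_i (x_i · y_{i+1} − x_{i+1} · y_i)| (indices mod n). Compute each cross term:
  (3)(5) − (-1)(2) = 17
  (-1)(3) − (-1)(5) = 2
  (-1)(-3) − (1)(3) = 0
  (1)(2) − (3)(-3) = 11
Sum = 30, so (signed) Area = 30/2 = 15, |Area| = 15.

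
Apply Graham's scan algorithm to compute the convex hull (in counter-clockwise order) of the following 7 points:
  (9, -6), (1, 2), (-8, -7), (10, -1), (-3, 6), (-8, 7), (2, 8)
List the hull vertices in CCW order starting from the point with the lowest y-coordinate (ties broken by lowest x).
Hull (CCW) = [(-8, -7), (9, -6), (10, -1), (2, 8), (-8, 7)]

Graham scan procedure:
  1. Find the pivot p₀ = point with lowest y (tie → lowest x): (-8, -7).
  2. Sort the remaining points by polar angle around p₀.
  3. Walk through sorted points, maintaining a stack; pop the top while the last three entries make a non-left turn (cross product ≤ 0).
  4. Final stack is the convex hull in CCW order: (-8, -7), (9, -6), (10, -1), (2, 8), (-8, 7).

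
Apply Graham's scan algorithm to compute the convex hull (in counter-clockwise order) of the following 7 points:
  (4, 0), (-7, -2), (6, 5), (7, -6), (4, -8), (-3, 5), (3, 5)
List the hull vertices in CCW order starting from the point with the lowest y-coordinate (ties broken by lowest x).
Hull (CCW) = [(4, -8), (7, -6), (6, 5), (-3, 5), (-7, -2)]

Graham scan procedure:
  1. Find the pivot p₀ = point with lowest y (tie → lowest x): (4, -8).
  2. Sort the remaining points by polar angle around p₀.
  3. Walk through sorted points, maintaining a stack; pop the top while the last three entries make a non-left turn (cross product ≤ 0).
  4. Final stack is the convex hull in CCW order: (4, -8), (7, -6), (6, 5), (-3, 5), (-7, -2).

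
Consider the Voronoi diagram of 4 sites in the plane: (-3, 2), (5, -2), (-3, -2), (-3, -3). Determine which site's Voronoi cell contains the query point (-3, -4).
Nearest site = (-3, -3)

The Voronoi cell of site s contains exactly those query points closer to s than to any other site. Compute squared distances from q = (-3, -4) to each site:
  (-3 − -3)² + (-3 − -4)² = 1
  (-3 − -3)² + (-2 − -4)² = 4
  (-3 − -3)² + (2 − -4)² = 36
  (5 − -3)² + (-2 − -4)² = 68
Minimum is attained by (-3, -3), so q lies in its Voronoi cell.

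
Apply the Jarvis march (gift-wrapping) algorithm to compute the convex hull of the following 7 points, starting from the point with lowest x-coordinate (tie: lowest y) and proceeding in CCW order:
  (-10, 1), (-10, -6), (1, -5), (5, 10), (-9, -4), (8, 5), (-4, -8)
Hull (CCW) = [(-10, -6), (-4, -8), (1, -5), (8, 5), (5, 10), (-10, 1)]

Jarvis march: at each step, from the current hull vertex p, select the next vertex q as the point such that every other point lies strictly to the left of (or on) the directed line p → q. (Equivalently: for every other point r, the cross product (q − p) × (r − p) ≥ 0.)
Starting point (lowest x, tie lowest y): (-10, -6). Wrap until returning to start. Resulting hull: (-10, -6), (-4, -8), (1, -5), (8, 5), (5, 10), (-10, 1).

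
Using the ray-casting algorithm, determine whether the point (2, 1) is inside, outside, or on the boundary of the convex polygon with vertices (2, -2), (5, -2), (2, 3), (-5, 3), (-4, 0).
The point (2, 1) lies strictly inside the polygon

Cast a horizontal ray to the right from the query point and count how many polygon edges it crosses (each edge strictly once or zero times, handled with the usual half-open convention). 
Parity of crossings → odd ⇒ inside.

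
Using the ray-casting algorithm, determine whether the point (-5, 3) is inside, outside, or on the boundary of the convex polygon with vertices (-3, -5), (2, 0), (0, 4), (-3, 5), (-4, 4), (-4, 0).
The point (-5, 3) lies strictly outside the polygon

Cast a horizontal ray to the right from the query point and count how many polygon edges it crosses (each edge strictly once or zero times, handled with the usual half-open convention). 
Parity of crossings → even ⇒ outside.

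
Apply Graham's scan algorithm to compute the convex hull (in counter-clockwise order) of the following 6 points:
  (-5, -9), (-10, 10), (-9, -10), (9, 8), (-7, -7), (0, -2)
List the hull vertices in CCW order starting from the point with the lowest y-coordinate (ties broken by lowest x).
Hull (CCW) = [(-9, -10), (-5, -9), (9, 8), (-10, 10)]

Graham scan procedure:
  1. Find the pivot p₀ = point with lowest y (tie → lowest x): (-9, -10).
  2. Sort the remaining points by polar angle around p₀.
  3. Walk through sorted points, maintaining a stack; pop the top while the last three entries make a non-left turn (cross product ≤ 0).
  4. Final stack is the convex hull in CCW order: (-9, -10), (-5, -9), (9, 8), (-10, 10).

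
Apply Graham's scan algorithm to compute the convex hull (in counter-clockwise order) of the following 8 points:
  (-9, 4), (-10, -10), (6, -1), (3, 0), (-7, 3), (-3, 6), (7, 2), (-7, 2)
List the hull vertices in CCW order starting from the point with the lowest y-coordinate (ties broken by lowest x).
Hull (CCW) = [(-10, -10), (6, -1), (7, 2), (-3, 6), (-9, 4)]

Graham scan procedure:
  1. Find the pivot p₀ = point with lowest y (tie → lowest x): (-10, -10).
  2. Sort the remaining points by polar angle around p₀.
  3. Walk through sorted points, maintaining a stack; pop the top while the last three entries make a non-left turn (cross product ≤ 0).
  4. Final stack is the convex hull in CCW order: (-10, -10), (6, -1), (7, 2), (-3, 6), (-9, 4).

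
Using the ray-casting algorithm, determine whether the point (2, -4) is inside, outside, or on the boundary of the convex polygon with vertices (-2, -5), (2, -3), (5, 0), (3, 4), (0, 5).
The point (2, -4) lies strictly outside the polygon

Cast a horizontal ray to the right from the query point and count how many polygon edges it crosses (each edge strictly once or zero times, handled with the usual half-open convention). 
Parity of crossings → even ⇒ outside.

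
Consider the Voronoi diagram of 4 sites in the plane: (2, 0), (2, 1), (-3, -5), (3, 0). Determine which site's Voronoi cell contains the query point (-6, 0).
Nearest site = (-3, -5)

The Voronoi cell of site s contains exactly those query points closer to s than to any other site. Compute squared distances from q = (-6, 0) to each site:
  (-3 − -6)² + (-5 − 0)² = 34
  (2 − -6)² + (0 − 0)² = 64
  (2 − -6)² + (1 − 0)² = 65
  (3 − -6)² + (0 − 0)² = 81
Minimum is attained by (-3, -5), so q lies in its Voronoi cell.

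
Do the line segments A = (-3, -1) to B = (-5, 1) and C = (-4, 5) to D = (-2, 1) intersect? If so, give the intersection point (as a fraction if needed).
No (intersection of containing lines falls outside at least one segment)

Parametrize and solve: t = -2, s = 5/2. At least one of these is outside [0, 1], so the segments do not intersect.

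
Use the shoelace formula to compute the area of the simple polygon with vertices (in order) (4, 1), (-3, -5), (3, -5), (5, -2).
Area = 45/2

Shoelace formula: Area = (1/2) |Σ_i (x_i · y_{i+1} − x_{i+1} · y_i)| (indices mod n). Compute each cross term:
  (4)(-5) − (-3)(1) = -17
  (-3)(-5) − (3)(-5) = 30
  (3)(-2) − (5)(-5) = 19
  (5)(1) − (4)(-2) = 13
Sum = 45, so (signed) Area = 45/2 = 45/2, |Area| = 45/2.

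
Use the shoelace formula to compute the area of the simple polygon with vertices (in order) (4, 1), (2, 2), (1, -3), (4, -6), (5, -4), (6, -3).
Area = 45/2

Shoelace formula: Area = (1/2) |Σ_i (x_i · y_{i+1} − x_{i+1} · y_i)| (indices mod n). Compute each cross term:
  (4)(2) − (2)(1) = 6
  (2)(-3) − (1)(2) = -8
  (1)(-6) − (4)(-3) = 6
  (4)(-4) − (5)(-6) = 14
  (5)(-3) − (6)(-4) = 9
  (6)(1) − (4)(-3) = 18
Sum = 45, so (signed) Area = 45/2 = 45/2, |Area| = 45/2.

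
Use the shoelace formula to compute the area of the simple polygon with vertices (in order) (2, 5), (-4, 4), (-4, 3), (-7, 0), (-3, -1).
Area = 47/2

Shoelace formula: Area = (1/2) |Σ_i (x_i · y_{i+1} − x_{i+1} · y_i)| (indices mod n). Compute each cross term:
  (2)(4) − (-4)(5) = 28
  (-4)(3) − (-4)(4) = 4
  (-4)(0) − (-7)(3) = 21
  (-7)(-1) − (-3)(0) = 7
  (-3)(5) − (2)(-1) = -13
Sum = 47, so (signed) Area = 47/2 = 47/2, |Area| = 47/2.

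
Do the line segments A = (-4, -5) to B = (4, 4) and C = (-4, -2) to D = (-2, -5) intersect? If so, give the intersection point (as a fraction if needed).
Yes; intersection at (-20/7, -26/7) (t = 1/7 on AB, s = 4/7 on CD)

Parametrize AB as A + t(B − A) = (-4 + 8 t, -5 + 9 t) and CD as C + s(D − C) = (-4 + 2 s, -2 + -3 s). Solve the linear system for (t, s). Determinant = 42 ≠ 0, so a unique intersection of the containing lines exists. Solution: t = 1/7, s = 4/7 — both in [0, 1], so the segments cross. Intersection point: (-20/7, -26/7).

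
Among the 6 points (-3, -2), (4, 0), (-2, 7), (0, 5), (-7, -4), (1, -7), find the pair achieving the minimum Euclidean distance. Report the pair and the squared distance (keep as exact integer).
Pair = ((-2, 7), (0, 5)); squared distance = 8

Compute all C(6, 2) = 15 pairwise squared distances (x_i − x_j)² + (y_i − y_j)². The minimum is 8, attained by the pair ((-2, 7), (0, 5)).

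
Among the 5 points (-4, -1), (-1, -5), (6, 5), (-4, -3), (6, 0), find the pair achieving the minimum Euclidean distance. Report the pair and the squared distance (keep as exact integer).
Pair = ((-4, -1), (-4, -3)); squared distance = 4

Compute all C(5, 2) = 10 pairwise squared distances (x_i − x_j)² + (y_i − y_j)². The minimum is 4, attained by the pair ((-4, -1), (-4, -3)).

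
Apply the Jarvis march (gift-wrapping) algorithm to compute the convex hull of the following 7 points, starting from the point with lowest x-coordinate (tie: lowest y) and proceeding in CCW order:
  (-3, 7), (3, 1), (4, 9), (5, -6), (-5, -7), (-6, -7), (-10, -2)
Hull (CCW) = [(-10, -2), (-6, -7), (-5, -7), (5, -6), (4, 9), (-3, 7)]

Jarvis march: at each step, from the current hull vertex p, select the next vertex q as the point such that every other point lies strictly to the left of (or on) the directed line p → q. (Equivalently: for every other point r, the cross product (q − p) × (r − p) ≥ 0.)
Starting point (lowest x, tie lowest y): (-10, -2). Wrap until returning to start. Resulting hull: (-10, -2), (-6, -7), (-5, -7), (5, -6), (4, 9), (-3, 7).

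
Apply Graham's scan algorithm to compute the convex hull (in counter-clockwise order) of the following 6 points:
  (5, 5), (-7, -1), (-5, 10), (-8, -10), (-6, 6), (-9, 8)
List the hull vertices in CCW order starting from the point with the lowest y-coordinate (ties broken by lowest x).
Hull (CCW) = [(-8, -10), (5, 5), (-5, 10), (-9, 8)]

Graham scan procedure:
  1. Find the pivot p₀ = point with lowest y (tie → lowest x): (-8, -10).
  2. Sort the remaining points by polar angle around p₀.
  3. Walk through sorted points, maintaining a stack; pop the top while the last three entries make a non-left turn (cross product ≤ 0).
  4. Final stack is the convex hull in CCW order: (-8, -10), (5, 5), (-5, 10), (-9, 8).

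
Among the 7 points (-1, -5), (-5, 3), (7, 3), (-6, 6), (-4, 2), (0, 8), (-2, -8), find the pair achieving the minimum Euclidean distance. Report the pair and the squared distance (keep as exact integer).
Pair = ((-5, 3), (-4, 2)); squared distance = 2

Compute all C(7, 2) = 21 pairwise squared distances (x_i − x_j)² + (y_i − y_j)². The minimum is 2, attained by the pair ((-5, 3), (-4, 2)).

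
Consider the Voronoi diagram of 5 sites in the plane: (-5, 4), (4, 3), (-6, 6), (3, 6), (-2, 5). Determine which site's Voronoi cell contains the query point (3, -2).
Nearest site = (4, 3)

The Voronoi cell of site s contains exactly those query points closer to s than to any other site. Compute squared distances from q = (3, -2) to each site:
  (4 − 3)² + (3 − -2)² = 26
  (3 − 3)² + (6 − -2)² = 64
  (-2 − 3)² + (5 − -2)² = 74
  (-5 − 3)² + (4 − -2)² = 100
  (-6 − 3)² + (6 − -2)² = 145
Minimum is attained by (4, 3), so q lies in its Voronoi cell.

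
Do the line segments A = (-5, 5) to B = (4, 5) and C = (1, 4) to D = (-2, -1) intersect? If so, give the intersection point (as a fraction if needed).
No (intersection of containing lines falls outside at least one segment)

Parametrize and solve: t = 11/15, s = -1/5. At least one of these is outside [0, 1], so the segments do not intersect.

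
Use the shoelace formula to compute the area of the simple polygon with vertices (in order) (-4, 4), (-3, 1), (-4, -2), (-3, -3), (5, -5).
Area = 27

Shoelace formula: Area = (1/2) |Σ_i (x_i · y_{i+1} − x_{i+1} · y_i)| (indices mod n). Compute each cross term:
  (-4)(1) − (-3)(4) = 8
  (-3)(-2) − (-4)(1) = 10
  (-4)(-3) − (-3)(-2) = 6
  (-3)(-5) − (5)(-3) = 30
  (5)(4) − (-4)(-5) = 0
Sum = 54, so (signed) Area = 54/2 = 27, |Area| = 27.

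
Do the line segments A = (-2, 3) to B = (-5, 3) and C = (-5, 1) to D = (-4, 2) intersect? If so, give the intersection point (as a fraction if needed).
No (intersection of containing lines falls outside at least one segment)

Parametrize and solve: t = 1/3, s = 2. At least one of these is outside [0, 1], so the segments do not intersect.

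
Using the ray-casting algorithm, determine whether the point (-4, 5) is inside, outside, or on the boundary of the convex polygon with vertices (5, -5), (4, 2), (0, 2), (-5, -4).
The point (-4, 5) lies strictly outside the polygon

Cast a horizontal ray to the right from the query point and count how many polygon edges it crosses (each edge strictly once or zero times, handled with the usual half-open convention). 
Parity of crossings → even ⇒ outside.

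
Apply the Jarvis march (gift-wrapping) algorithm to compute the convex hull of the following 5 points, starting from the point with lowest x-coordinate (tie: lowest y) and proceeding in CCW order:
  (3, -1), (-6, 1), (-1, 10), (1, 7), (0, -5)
Hull (CCW) = [(-6, 1), (0, -5), (3, -1), (1, 7), (-1, 10)]

Jarvis march: at each step, from the current hull vertex p, select the next vertex q as the point such that every other point lies strictly to the left of (or on) the directed line p → q. (Equivalently: for every other point r, the cross product (q − p) × (r − p) ≥ 0.)
Starting point (lowest x, tie lowest y): (-6, 1). Wrap until returning to start. Resulting hull: (-6, 1), (0, -5), (3, -1), (1, 7), (-1, 10).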